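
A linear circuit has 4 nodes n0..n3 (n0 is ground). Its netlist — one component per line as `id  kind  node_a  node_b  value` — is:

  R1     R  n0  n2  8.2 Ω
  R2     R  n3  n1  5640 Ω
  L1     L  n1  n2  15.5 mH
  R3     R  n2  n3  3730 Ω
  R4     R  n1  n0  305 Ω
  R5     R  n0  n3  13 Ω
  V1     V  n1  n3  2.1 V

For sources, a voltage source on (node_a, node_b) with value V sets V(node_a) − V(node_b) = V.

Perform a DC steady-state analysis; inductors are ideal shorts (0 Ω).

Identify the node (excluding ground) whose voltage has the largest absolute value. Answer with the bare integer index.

MNA unknowns: 3 node voltages V₁..V_3 plus 2 source currents (L1, V1)
R1: Y=0.1220 on G[0,2]
R2: Y=0.0001773 on G[3,1]
L1: row V1−V2=0, i_L1 at 1,2
R3: Y=0.0002681 on G[2,3]
R4: Y=0.003279 on G[1,0]
R5: Y=0.07692 on G[0,3]
V1: row V1−V3=2.1, i_V1 at 1,3
solve → V1=0.7991, V2=0.7991, V3=-1.301
aux → i_L1=0.09801, i_V1=-0.1010

3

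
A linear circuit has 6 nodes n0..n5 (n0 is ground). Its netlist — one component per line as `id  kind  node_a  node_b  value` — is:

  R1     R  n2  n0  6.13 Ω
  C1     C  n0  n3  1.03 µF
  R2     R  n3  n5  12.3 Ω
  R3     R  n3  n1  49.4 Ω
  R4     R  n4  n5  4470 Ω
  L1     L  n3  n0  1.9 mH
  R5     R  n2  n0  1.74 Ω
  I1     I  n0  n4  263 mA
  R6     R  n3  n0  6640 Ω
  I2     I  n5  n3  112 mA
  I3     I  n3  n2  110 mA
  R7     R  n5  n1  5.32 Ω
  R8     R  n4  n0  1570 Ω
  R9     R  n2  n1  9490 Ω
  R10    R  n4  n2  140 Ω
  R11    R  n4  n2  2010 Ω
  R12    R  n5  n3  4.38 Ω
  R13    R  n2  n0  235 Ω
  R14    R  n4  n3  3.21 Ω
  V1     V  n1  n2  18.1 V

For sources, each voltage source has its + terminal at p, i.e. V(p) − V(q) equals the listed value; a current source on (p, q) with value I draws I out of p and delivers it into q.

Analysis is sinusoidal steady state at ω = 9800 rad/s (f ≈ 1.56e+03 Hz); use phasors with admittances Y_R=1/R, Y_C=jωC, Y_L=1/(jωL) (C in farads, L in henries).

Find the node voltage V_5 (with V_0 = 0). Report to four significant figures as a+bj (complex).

16.93+4.060j V

Element admittances at ω=9800 rad/s:
  Y(R1) = 0.1631+0.000j S between n2,n0
  Y(C1) = 0.000+0.01009j S between n0,n3
  Y(R2) = 0.08130+0.000j S between n3,n5
  Y(R3) = 0.02024+0.000j S between n3,n1
  Y(R4) = 0.0002237+0.000j S between n4,n5
  Y(L1) = 0.000-0.05371j S between n3,n0
  Y(R5) = 0.5747+0.000j S between n2,n0
  I1: injects 0.263 A into n4 (from n0)
  Y(R6) = 0.0001506+0.000j S between n3,n0
  I2: injects 0.112 A into n3 (from n5)
  I3: injects 0.11 A into n2 (from n3)
  Y(R7) = 0.1880+0.000j S between n5,n1
  Y(R8) = 0.0006369+0.000j S between n4,n0
  Y(R9) = 0.0001054+0.000j S between n2,n1
  Y(R10) = 0.007143+0.000j S between n4,n2
  Y(R11) = 0.0004975+0.000j S between n4,n2
  Y(R12) = 0.2283+0.000j S between n5,n3
  Y(R13) = 0.004255+0.000j S between n2,n0
  Y(R14) = 0.3115+0.000j S between n4,n3
  V1: constraint V(n1)−V(n2) = 18.1
Assemble and solve the 6×6 MNA system:
  V(n1)=18.09+0.9683j  V(n2)=-0.01233+0.9683j  V(n3)=16.58+5.935j  V(n4)=16.97+5.803j  V(n5)=16.93+4.060j
  i(V1)=-0.2508+0.6816j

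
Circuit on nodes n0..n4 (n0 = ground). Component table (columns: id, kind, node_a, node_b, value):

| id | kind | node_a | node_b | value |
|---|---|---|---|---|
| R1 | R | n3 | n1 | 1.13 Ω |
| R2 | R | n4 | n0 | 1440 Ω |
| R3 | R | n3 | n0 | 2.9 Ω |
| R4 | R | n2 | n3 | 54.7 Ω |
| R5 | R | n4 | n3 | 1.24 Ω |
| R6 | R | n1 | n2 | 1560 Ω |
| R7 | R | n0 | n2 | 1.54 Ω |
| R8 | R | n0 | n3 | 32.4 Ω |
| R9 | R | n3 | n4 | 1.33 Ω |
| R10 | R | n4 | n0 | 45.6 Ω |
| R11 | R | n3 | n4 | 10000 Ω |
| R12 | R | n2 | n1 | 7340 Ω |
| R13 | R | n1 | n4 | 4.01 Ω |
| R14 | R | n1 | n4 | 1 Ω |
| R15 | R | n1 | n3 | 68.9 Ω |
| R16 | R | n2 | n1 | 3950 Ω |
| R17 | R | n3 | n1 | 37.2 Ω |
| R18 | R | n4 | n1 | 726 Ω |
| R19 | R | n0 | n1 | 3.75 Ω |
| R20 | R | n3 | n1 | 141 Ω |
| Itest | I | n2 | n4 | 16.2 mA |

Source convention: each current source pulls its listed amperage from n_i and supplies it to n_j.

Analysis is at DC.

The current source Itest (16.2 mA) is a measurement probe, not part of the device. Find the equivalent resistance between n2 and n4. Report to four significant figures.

R_eq = 3.207 Ω

Element admittances at DC:
  Y(R1) = 0.8850 S between n3,n1
  Y(R2) = 0.0006944 S between n4,n0
  Y(R3) = 0.3448 S between n3,n0
  Y(R4) = 0.01828 S between n2,n3
  Y(R5) = 0.8065 S between n4,n3
  Y(R6) = 0.0006410 S between n1,n2
  Y(R7) = 0.6494 S between n0,n2
  Y(R8) = 0.03086 S between n0,n3
  Y(R9) = 0.7519 S between n3,n4
  Y(R10) = 0.02193 S between n4,n0
  Y(R11) = 0.0001000 S between n3,n4
  Y(R12) = 0.0001362 S between n2,n1
  Y(R13) = 0.2494 S between n1,n4
  Y(R14) = 1.000 S between n1,n4
  Y(R15) = 0.01451 S between n1,n3
  Y(R16) = 0.0002532 S between n2,n1
  Y(R17) = 0.02688 S between n3,n1
  Y(R18) = 0.001377 S between n4,n1
  Y(R19) = 0.2667 S between n0,n1
  Y(R20) = 0.007092 S between n3,n1
  Itest: injects 0.0162 A into n4 (from n2)
Assemble and solve the 4×4 MNA system:
  V(n1)=0.02309  V(n2)=-0.02357  V(n3)=0.02265  V(n4)=0.02838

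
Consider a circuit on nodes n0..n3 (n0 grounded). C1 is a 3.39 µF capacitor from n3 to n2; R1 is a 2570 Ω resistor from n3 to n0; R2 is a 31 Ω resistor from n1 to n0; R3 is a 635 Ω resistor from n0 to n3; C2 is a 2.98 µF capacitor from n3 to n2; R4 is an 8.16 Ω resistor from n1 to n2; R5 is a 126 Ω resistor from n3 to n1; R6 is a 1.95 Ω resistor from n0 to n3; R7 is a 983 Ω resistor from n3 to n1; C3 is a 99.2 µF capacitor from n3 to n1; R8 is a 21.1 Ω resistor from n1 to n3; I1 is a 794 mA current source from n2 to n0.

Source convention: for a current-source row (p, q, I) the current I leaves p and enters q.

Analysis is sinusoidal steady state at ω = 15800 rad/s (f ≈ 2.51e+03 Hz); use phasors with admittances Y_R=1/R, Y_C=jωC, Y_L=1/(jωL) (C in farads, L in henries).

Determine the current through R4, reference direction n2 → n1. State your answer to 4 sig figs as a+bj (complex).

MNA unknowns: 3 node voltages V₁..V_3
C1: Y=0.000+0.05356j on G[3,2]
R1: Y=0.0003891+0.000j on G[3,0]
R2: Y=0.03226+0.000j on G[1,0]
R3: Y=0.001575+0.000j on G[0,3]
C2: Y=0.000+0.04708j on G[3,2]
R4: Y=0.1225+0.000j on G[1,2]
R5: Y=0.007937+0.000j on G[3,1]
R6: Y=0.5128+0.000j on G[0,3]
R7: Y=0.001017+0.000j on G[3,1]
C3: Y=0.000+1.567j on G[3,1]
R8: Y=0.04739+0.000j on G[1,3]
I1: z[2]−=0.794, z[0]+=0.794
solve → V1=-1.248+0.2641j, V2=-5.067+3.223j, V3=-1.464-0.01655j

-0.4680+0.3626j A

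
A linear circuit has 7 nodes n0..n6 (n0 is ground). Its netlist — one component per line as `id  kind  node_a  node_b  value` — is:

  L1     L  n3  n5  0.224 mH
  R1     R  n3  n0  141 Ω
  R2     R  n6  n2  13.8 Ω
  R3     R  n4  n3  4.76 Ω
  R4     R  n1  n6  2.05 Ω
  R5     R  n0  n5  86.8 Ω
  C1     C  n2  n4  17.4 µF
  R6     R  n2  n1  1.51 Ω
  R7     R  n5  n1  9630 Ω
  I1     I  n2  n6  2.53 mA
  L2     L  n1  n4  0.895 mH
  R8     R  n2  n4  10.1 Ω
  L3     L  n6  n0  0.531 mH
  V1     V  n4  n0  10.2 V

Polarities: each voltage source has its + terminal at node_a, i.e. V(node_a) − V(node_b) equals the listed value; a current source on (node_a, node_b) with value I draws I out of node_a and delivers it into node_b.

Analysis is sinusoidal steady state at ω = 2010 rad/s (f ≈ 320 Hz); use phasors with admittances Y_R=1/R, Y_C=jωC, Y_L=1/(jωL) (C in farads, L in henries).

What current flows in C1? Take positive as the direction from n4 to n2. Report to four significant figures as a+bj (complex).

-0.05425+0.1567j A

MNA unknowns: 6 node voltages V₁..V_6 plus 1 source current (V1)
L1: Y=0.000-2.221j on G[3,5]
R1: Y=0.007092+0.000j on G[3,0]
R2: Y=0.07246+0.000j on G[6,2]
R3: Y=0.2101+0.000j on G[4,3]
R4: Y=0.4878+0.000j on G[1,6]
R5: Y=0.01152+0.000j on G[0,5]
C1: Y=0.000+0.03497j on G[2,4]
R6: Y=0.6623+0.000j on G[2,1]
R7: Y=0.0001038+0.000j on G[5,1]
I1: z[2]−=0.00253, z[6]+=0.00253
L2: Y=0.000-0.5559j on G[1,4]
R8: Y=0.09901+0.000j on G[2,4]
L3: Y=0.000-0.9369j on G[6,0]
V1: row V4−V0=10.2, i_V1 at 4,0
solve → V1=5.494-2.390j, V2=5.721-1.551j, V3=9.368+0.001393j, V4=10.20+0.000j, V5=9.368-0.04738j, V6=2.461+1.834j
aux → i_V1=-1.893+2.306j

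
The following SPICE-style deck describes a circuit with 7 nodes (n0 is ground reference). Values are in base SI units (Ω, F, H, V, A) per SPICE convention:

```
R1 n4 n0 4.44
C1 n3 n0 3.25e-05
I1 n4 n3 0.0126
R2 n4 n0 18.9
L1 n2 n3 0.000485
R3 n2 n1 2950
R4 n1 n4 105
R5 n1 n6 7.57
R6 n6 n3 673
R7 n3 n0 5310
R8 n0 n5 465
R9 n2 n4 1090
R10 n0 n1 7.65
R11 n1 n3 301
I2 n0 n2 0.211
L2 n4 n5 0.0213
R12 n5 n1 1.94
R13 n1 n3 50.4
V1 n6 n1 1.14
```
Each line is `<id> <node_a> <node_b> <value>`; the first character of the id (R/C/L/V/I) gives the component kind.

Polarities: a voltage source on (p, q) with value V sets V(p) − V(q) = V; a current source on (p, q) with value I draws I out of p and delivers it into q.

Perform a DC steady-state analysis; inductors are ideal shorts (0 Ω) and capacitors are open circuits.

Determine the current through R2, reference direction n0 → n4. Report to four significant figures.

-0.02290 A

Apply KCL at each of the 6 non-ground nodes and solve the resulting linear system.
Node n1: branches {R3, R4, R5, R10, R11, R12, R13, V1} → V_1 = 0.6725
Node n2: branches {L1, R3, R9, I2} → V_2 = 9.293
Node n3: branches {C1, I1, L1, R6, R7, R11, R13} → V_3 = 9.293
Node n4: branches {R1, I1, R2, R4, R9, L2} → V_4 = 0.4329
Node n5: branches {R8, L2, R12} → V_5 = 0.4329
Node n6: branches {R5, R6, V1} → V_6 = 1.813
Source currents: i(L1)=0.1999, i(L2)=-0.1226, i(V1)=-0.1395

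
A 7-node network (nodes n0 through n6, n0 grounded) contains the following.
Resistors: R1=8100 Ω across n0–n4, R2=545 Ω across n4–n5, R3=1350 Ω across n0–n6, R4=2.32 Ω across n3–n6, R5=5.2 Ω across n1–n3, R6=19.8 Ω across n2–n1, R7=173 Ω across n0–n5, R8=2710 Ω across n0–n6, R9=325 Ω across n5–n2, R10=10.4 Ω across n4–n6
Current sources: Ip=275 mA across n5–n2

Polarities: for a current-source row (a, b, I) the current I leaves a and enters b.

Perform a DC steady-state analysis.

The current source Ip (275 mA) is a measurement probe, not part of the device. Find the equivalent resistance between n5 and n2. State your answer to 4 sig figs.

R_eq = 175.8 Ω

Element admittances at DC:
  Y(R1) = 0.0001235 S between n0,n4
  Y(R2) = 0.001835 S between n4,n5
  Y(R3) = 0.0007407 S between n0,n6
  Y(R4) = 0.4310 S between n3,n6
  Y(R5) = 0.1923 S between n1,n3
  Y(R6) = 0.05051 S between n2,n1
  Y(R7) = 0.005780 S between n0,n5
  Y(R8) = 0.0003690 S between n0,n6
  Y(R9) = 0.003077 S between n5,n2
  Y(R10) = 0.09615 S between n4,n6
  Ip: injects 0.275 A into n2 (from n5)
Assemble and solve the 6×6 MNA system:
  V(n1)=37.96  V(n2)=40.46  V(n3)=37.30  V(n4)=36.12  V(n5)=-7.877  V(n6)=37.01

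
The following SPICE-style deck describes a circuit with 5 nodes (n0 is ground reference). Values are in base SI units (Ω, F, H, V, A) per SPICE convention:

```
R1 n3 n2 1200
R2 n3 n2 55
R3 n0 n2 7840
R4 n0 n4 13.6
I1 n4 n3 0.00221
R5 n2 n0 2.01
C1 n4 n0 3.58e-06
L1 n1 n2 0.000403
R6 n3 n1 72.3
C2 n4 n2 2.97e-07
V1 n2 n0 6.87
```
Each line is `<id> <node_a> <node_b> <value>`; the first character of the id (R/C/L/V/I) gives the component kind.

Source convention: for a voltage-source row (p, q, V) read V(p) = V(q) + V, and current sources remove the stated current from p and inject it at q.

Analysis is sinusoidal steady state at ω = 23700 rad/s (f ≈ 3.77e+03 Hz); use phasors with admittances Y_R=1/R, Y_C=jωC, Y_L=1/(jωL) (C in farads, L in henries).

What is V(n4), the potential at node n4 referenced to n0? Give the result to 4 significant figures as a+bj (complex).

0.3091+0.2714j V

MNA unknowns: 4 node voltages V₁..V_4 plus 1 source current (V1)
R1: Y=0.0008333+0.000j on G[3,2]
R2: Y=0.01818+0.000j on G[3,2]
R3: Y=0.0001276+0.000j on G[0,2]
R4: Y=0.07353+0.000j on G[0,4]
I1: z[4]−=0.00221, z[3]+=0.00221
R5: Y=0.4975+0.000j on G[2,0]
C1: Y=0.000+0.08485j on G[4,0]
L1: Y=0.000-0.1047j on G[1,2]
R6: Y=0.01383+0.000j on G[3,1]
C2: Y=0.000+0.007039j on G[4,2]
V1: row V2−V0=6.87, i_V1 at 2,0
solve → V1=6.871+0.008837j, V2=6.870+0.000j, V3=6.938+0.003721j, V4=0.3091+0.2714j
aux → i_V1=-3.418-0.04618j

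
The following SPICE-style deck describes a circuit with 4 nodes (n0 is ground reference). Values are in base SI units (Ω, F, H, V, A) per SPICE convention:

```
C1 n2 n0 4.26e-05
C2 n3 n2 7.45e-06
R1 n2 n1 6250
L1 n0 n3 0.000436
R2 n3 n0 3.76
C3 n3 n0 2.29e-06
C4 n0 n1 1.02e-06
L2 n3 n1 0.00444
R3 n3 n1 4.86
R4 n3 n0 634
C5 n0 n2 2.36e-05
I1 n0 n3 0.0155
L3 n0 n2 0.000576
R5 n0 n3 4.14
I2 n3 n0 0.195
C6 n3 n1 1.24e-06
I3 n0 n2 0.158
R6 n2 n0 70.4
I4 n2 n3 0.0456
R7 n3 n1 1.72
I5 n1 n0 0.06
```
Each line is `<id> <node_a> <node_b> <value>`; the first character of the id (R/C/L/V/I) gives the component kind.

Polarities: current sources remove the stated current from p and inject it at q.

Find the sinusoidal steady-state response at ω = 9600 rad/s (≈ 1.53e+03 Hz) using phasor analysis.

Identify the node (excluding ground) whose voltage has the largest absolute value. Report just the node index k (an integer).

1

Apply KCL at each of the 3 non-ground nodes and solve the resulting linear system.
Node n1: branches {R1, C4, L2, R3, C6, R7, I5} → V_1 = -0.4020-0.08657j
Node n2: branches {C1, C2, R1, C5, L3, I3, R6, I4} → V_2 = -0.03797-0.2268j
Node n3: branches {C2, L1, R2, C3, L2, R3, R4, I1, R5, I2, C6, I4, R7} → V_3 = -0.3247-0.09040j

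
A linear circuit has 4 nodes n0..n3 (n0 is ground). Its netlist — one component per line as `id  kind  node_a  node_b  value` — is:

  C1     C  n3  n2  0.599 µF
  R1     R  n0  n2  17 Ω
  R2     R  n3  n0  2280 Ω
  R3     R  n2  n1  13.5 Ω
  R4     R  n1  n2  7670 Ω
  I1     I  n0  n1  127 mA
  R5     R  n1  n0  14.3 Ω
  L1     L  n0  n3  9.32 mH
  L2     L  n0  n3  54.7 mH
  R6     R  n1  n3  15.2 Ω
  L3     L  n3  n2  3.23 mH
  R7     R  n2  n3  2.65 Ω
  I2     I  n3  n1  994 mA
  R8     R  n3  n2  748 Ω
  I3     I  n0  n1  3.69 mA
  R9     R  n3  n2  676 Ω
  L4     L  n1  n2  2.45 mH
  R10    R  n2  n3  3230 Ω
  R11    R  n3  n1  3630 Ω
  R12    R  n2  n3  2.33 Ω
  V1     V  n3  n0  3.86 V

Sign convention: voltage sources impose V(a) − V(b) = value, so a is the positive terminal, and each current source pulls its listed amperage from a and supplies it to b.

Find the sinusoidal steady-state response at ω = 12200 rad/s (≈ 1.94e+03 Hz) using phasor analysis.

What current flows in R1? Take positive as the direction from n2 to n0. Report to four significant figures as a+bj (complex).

0.2329-0.005295j A

Apply KCL at each of the 3 non-ground nodes and solve the resulting linear system.
Node n1: branches {R3, R4, I1, R5, R6, I2, I3, L4, R11} → V_1 = 7.854+0.5880j
Node n2: branches {C1, R1, R3, R4, L3, R7, R8, R9, L4, R10, R12} → V_2 = 3.959-0.09002j
Node n3: branches {C1, R2, L1, L2, R6, L3, R7, I2, R8, R9, R10, R11, R12, V1} → V_3 = 3.860+0.000j
Source currents: i(V1)=-0.6531+0.003905j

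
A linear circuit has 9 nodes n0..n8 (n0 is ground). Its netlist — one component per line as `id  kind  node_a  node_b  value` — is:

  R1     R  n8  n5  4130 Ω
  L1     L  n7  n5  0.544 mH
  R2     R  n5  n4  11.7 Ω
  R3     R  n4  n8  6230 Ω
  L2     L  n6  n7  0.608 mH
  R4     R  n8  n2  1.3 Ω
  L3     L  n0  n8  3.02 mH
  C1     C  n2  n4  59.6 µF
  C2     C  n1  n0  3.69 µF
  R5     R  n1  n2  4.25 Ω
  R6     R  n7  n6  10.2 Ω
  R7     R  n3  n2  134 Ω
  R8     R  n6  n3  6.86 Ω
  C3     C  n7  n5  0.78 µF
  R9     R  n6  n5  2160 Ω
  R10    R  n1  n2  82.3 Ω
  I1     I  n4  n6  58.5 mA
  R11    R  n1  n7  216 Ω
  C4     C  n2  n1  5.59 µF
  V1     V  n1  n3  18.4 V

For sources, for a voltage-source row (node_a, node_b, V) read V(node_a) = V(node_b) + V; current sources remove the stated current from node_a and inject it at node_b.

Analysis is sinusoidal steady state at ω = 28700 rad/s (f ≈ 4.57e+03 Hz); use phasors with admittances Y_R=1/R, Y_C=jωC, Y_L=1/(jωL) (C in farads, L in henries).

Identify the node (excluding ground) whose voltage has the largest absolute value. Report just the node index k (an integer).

Element admittances at ω=28700 rad/s:
  Y(R1) = 0.0002421+0.000j S between n8,n5
  Y(L1) = 0.000-0.06405j S between n7,n5
  Y(R2) = 0.08547+0.000j S between n5,n4
  Y(R3) = 0.0001605+0.000j S between n4,n8
  Y(L2) = 0.000-0.05731j S between n6,n7
  Y(R4) = 0.7692+0.000j S between n8,n2
  Y(L3) = 0.000-0.01154j S between n0,n8
  Y(C1) = 0.000+1.711j S between n2,n4
  Y(C2) = 0.000+0.1059j S between n1,n0
  Y(R5) = 0.2353+0.000j S between n1,n2
  Y(R6) = 0.09804+0.000j S between n7,n6
  Y(R7) = 0.007463+0.000j S between n3,n2
  Y(R8) = 0.1458+0.000j S between n6,n3
  Y(C3) = 0.000+0.02239j S between n7,n5
  Y(R9) = 0.0004630+0.000j S between n6,n5
  Y(R10) = 0.01215+0.000j S between n1,n2
  I1: injects 0.0585 A into n6 (from n4)
  Y(R11) = 0.004630+0.000j S between n1,n7
  Y(C4) = 0.000+0.1604j S between n2,n1
  V1: constraint V(n1)−V(n3) = 18.4
Assemble and solve the 9×9 MNA system:
  V(n1)=-0.1299+0.2062j  V(n2)=-1.163+1.909j  V(n3)=-18.53+0.2062j  V(n4)=-0.9985+2.129j  V(n5)=-4.719+5.420j  V(n6)=-15.58-1.655j  V(n7)=-11.57-2.113j  V(n8)=-1.192+1.892j
  i(V1)=-0.5599+0.2587j

3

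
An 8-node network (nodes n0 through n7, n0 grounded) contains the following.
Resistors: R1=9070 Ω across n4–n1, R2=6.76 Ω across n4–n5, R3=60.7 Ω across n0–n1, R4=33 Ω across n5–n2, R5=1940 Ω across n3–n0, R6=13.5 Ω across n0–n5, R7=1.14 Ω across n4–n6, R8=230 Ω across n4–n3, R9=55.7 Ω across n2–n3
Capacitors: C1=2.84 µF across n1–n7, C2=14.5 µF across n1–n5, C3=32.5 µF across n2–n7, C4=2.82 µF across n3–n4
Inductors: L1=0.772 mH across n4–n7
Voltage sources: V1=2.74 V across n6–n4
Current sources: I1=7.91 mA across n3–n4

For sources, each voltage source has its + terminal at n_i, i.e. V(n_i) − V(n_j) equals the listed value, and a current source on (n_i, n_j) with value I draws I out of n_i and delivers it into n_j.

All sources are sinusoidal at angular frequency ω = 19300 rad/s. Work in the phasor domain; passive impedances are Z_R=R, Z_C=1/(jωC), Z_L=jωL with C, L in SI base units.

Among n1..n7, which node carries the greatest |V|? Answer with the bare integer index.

Apply KCL at each of the 7 non-ground nodes and solve the resulting linear system.
Node n1: branches {R1, R3, C1, C2} → V_1 = -0.003082+0.002352j
Node n2: branches {R4, R9, C3} → V_2 = -0.02079+0.02224j
Node n3: branches {R5, R8, R9, C4, I1} → V_3 = -0.03667+0.1363j
Node n4: branches {R1, R2, R7, R8, L1, C4, V1, I1} → V_4 = 0.01310+0.0005445j
Node n5: branches {R2, R4, R6, C2} → V_5 = 0.0009406-0.001472j
Node n6: branches {R7, V1} → V_6 = 2.753+0.0005445j
Node n7: branches {C1, C3, L1} → V_7 = -0.02291+0.02283j
Source currents: i(V1)=-2.404+0.000j

6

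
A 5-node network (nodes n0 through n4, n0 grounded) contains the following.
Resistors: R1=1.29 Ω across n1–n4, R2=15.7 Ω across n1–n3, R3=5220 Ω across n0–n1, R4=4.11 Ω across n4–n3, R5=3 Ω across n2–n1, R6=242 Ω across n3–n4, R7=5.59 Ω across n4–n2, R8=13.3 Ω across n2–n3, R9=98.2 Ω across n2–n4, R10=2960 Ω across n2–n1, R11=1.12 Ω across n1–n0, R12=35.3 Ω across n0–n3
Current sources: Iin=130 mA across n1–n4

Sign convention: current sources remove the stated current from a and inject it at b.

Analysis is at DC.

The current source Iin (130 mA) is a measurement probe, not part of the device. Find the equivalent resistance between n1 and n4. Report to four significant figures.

R_eq = 1.031 Ω

MNA unknowns: 4 node voltages V₁..V_4
R1: Y=0.7752 on G[1,4]
R2: Y=0.06369 on G[1,3]
R3: Y=0.0001916 on G[0,1]
R4: Y=0.2433 on G[4,3]
R5: Y=0.3333 on G[2,1]
R6: Y=0.004132 on G[3,4]
R7: Y=0.1789 on G[4,2]
R8: Y=0.07519 on G[2,3]
R9: Y=0.01018 on G[2,4]
R10: Y=0.0003378 on G[2,1]
R11: Y=0.8929 on G[1,0]
R12: Y=0.02833 on G[0,3]
Iin: z[1]−=0.13, z[4]+=0.13
solve → V1=-0.002764, V2=0.05092, V3=0.08714, V4=0.1313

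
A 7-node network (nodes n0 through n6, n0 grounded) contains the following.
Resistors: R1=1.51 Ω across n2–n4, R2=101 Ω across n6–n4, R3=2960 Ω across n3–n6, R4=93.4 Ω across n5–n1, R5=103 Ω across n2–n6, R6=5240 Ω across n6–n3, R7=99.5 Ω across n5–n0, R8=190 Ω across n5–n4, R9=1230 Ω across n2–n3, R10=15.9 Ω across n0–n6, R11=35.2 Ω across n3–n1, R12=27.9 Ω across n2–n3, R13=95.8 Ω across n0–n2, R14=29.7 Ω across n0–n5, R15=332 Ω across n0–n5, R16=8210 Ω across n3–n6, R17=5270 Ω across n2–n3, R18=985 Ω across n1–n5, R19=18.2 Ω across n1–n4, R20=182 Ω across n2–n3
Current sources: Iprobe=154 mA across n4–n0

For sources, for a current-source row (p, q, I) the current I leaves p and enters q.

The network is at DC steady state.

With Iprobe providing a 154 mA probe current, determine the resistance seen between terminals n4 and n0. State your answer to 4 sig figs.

Element admittances at DC:
  Y(R1) = 0.6623 S between n2,n4
  Y(R2) = 0.009901 S between n6,n4
  Y(R3) = 0.0003378 S between n3,n6
  Y(R4) = 0.01071 S between n5,n1
  Y(R5) = 0.009709 S between n2,n6
  Y(R6) = 0.0001908 S between n6,n3
  Y(R7) = 0.01005 S between n5,n0
  Y(R8) = 0.005263 S between n5,n4
  Y(R9) = 0.0008130 S between n2,n3
  Y(R10) = 0.06289 S between n0,n6
  Y(R11) = 0.02841 S between n3,n1
  Y(R12) = 0.03584 S between n2,n3
  Y(R13) = 0.01044 S between n0,n2
  Y(R14) = 0.03367 S between n0,n5
  Y(R15) = 0.003012 S between n0,n5
  Y(R16) = 0.0001218 S between n3,n6
  Y(R17) = 0.0001898 S between n2,n3
  Y(R18) = 0.001015 S between n1,n5
  Y(R19) = 0.05495 S between n1,n4
  Y(R20) = 0.005495 S between n2,n3
  Iprobe: injects 0.154 A into n0 (from n4)
Assemble and solve the 6×6 MNA system:
  V(n1)=-3.719  V(n2)=-4.076  V(n3)=-3.906  V(n4)=-4.196  V(n5)=-1.031  V(n6)=-1.006

R_eq = 27.25 Ω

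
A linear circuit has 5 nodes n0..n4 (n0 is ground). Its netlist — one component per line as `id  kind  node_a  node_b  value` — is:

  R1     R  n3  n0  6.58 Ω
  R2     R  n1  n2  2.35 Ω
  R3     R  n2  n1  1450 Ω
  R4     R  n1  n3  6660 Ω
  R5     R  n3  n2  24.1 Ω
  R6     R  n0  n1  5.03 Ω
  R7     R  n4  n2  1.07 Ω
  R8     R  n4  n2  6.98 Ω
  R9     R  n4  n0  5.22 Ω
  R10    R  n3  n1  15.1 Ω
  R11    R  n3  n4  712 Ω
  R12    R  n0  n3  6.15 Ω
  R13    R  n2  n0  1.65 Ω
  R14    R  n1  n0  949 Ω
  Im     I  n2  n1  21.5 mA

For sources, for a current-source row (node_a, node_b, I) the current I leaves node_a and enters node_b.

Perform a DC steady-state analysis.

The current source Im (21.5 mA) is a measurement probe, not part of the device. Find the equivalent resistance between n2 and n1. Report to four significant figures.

Apply KCL at each of the 4 non-ground nodes and solve the resulting linear system.
Node n1: branches {R2, R3, R4, R6, R10, R14, Im} → V_1 = 0.02632
Node n2: branches {R2, R3, R5, R7, R8, R13, Im} → V_2 = -0.008195
Node n3: branches {R1, R4, R5, R10, R11, R12} → V_3 = 0.003297
Node n4: branches {R7, R8, R9, R11} → V_4 = -0.006947

R_eq = 1.605 Ω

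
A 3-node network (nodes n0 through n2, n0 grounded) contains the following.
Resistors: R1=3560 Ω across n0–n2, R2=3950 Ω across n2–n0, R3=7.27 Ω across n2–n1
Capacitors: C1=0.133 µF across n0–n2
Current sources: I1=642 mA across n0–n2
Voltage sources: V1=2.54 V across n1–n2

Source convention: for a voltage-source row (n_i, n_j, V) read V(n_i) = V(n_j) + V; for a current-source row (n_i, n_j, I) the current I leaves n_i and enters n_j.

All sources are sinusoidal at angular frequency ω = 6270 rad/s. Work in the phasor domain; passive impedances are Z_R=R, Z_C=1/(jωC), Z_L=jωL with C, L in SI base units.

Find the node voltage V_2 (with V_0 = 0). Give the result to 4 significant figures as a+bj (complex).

Apply KCL at each of the 2 non-ground nodes and solve the resulting linear system.
Node n1: branches {R3, V1} → V_1 = 352.2-545.9j
Node n2: branches {R1, C1, R2, R3, I1, V1} → V_2 = 349.6-545.9j
Source currents: i(V1)=-0.3494+0.000j

349.6-545.9j V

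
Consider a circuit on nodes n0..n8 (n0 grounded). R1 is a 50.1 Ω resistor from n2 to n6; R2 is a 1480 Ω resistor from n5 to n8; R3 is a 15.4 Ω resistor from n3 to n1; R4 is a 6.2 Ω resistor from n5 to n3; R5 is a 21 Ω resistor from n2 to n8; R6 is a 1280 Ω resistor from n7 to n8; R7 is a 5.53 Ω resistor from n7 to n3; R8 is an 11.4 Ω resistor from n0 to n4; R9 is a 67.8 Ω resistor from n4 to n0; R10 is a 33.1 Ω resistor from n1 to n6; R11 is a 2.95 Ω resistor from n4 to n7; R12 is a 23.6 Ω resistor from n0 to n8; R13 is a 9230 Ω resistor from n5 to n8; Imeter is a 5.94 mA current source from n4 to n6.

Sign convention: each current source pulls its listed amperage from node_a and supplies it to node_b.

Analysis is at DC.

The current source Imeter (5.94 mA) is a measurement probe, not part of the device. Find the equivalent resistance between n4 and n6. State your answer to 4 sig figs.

Element admittances at DC:
  Y(R1) = 0.01996 S between n2,n6
  Y(R2) = 0.0006757 S between n5,n8
  Y(R3) = 0.06494 S between n3,n1
  Y(R4) = 0.1613 S between n5,n3
  Y(R5) = 0.04762 S between n2,n8
  Y(R6) = 0.0007813 S between n7,n8
  Y(R7) = 0.1808 S between n7,n3
  Y(R8) = 0.08772 S between n0,n4
  Y(R9) = 0.01475 S between n4,n0
  Y(R10) = 0.03021 S between n1,n6
  Y(R11) = 0.3390 S between n4,n7
  Y(R12) = 0.04237 S between n0,n8
  Y(R13) = 0.0001083 S between n5,n8
  Imeter: injects 0.00594 A into n6 (from n4)
Assemble and solve the 8×8 MNA system:
  V(n1)=0.07181  V(n2)=0.09257  V(n3)=0.01289  V(n4)=-0.01993  V(n5)=0.01306  V(n6)=0.1985  V(n7)=-0.008427  V(n8)=0.04819

R_eq = 36.77 Ω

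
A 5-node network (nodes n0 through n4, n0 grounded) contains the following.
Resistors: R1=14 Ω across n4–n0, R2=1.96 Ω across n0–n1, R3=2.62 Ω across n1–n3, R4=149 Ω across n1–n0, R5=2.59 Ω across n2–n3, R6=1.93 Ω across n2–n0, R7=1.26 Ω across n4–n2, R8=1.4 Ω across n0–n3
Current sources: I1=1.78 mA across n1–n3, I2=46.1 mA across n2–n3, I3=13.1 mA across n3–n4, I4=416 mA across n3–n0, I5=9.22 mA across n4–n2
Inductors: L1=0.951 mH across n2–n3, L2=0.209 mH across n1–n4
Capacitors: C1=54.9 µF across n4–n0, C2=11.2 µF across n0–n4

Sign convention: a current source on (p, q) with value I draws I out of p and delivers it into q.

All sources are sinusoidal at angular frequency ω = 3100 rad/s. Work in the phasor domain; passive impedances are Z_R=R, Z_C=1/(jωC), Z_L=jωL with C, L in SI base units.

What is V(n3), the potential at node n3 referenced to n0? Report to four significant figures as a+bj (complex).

MNA unknowns: 4 node voltages V₁..V_4
R1: Y=0.07143+0.000j on G[4,0]
I1: z[1]−=0.00178, z[3]+=0.00178
R2: Y=0.5102+0.000j on G[0,1]
L1: Y=0.000-0.3392j on G[2,3]
I2: z[2]−=0.0461, z[3]+=0.0461
L2: Y=0.000-1.543j on G[1,4]
C1: Y=0.000+0.1702j on G[4,0]
R3: Y=0.3817+0.000j on G[1,3]
R4: Y=0.006711+0.000j on G[1,0]
R5: Y=0.3861+0.000j on G[2,3]
I3: z[3]−=0.0131, z[4]+=0.0131
I4: z[3]−=0.416, z[0]+=0.416
R6: Y=0.5181+0.000j on G[2,0]
R7: Y=0.7937+0.000j on G[4,2]
C2: Y=0.000+0.03472j on G[0,4]
R8: Y=0.7143+0.000j on G[0,3]
I5: z[4]−=0.00922, z[2]+=0.00922
solve → V1=-0.1357+0.03337j, V2=-0.1813+0.04291j, V3=-0.3265-0.01346j, V4=-0.1584+0.03628j

-0.3265-0.01346j V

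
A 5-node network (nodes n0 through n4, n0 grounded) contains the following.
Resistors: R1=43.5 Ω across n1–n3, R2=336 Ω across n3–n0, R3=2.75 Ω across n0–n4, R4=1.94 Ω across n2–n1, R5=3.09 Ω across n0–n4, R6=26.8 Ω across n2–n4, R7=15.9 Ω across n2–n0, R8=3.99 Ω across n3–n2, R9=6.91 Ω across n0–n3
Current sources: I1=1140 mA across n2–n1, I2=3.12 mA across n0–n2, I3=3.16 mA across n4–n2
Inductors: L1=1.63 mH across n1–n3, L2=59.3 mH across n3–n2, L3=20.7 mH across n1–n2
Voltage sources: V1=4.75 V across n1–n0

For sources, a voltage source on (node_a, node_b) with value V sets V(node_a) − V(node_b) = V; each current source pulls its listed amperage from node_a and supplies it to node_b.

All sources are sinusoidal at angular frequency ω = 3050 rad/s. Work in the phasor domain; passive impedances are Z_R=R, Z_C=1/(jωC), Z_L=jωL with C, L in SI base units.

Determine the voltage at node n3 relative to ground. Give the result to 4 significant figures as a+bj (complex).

2.269-1.464j V

Apply KCL at each of the 4 non-ground nodes and solve the resulting linear system.
Node n1: branches {R1, I1, R4, L1, L3, V1} → V_1 = 4.750+0.000j
Node n2: branches {I1, R4, I2, R6, R7, I3, R8, L2, L3} → V_2 = 2.181-0.4722j
Node n3: branches {R1, R2, L1, R8, L2, R9} → V_3 = 2.269-1.464j
Node n4: branches {R3, R5, R6, I3} → V_4 = 0.1080-0.02432j
Source currents: i(V1)=-0.5433+0.2627j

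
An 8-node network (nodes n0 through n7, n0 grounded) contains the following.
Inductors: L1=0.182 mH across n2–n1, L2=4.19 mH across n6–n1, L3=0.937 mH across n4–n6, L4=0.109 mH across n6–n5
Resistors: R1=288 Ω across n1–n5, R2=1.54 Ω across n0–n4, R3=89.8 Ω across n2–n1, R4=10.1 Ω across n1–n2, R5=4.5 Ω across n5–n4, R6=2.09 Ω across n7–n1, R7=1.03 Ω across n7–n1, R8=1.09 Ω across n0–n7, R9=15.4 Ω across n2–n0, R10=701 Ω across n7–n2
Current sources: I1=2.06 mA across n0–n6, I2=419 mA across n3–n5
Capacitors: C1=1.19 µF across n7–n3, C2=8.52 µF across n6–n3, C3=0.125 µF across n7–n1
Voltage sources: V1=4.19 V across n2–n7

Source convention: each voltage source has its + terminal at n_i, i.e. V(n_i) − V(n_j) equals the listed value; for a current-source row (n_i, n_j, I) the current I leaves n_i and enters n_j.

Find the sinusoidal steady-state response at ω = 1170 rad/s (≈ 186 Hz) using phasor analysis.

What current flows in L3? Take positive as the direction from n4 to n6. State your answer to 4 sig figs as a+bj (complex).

Element admittances at ω=1170 rad/s:
  Y(L1) = 0.000-4.696j S between n2,n1
  Y(R1) = 0.003472+0.000j S between n1,n5
  Y(R2) = 0.6494+0.000j S between n0,n4
  Y(R3) = 0.01114+0.000j S between n2,n1
  Y(R4) = 0.09901+0.000j S between n1,n2
  Y(R5) = 0.2222+0.000j S between n5,n4
  Y(R6) = 0.4785+0.000j S between n7,n1
  Y(R7) = 0.9709+0.000j S between n7,n1
  Y(L2) = 0.000-0.2040j S between n6,n1
  Y(L3) = 0.000-0.9122j S between n4,n6
  Y(R8) = 0.9174+0.000j S between n0,n7
  I1: injects 0.00206 A into n6 (from n0)
  Y(C1) = 0.000+0.001392j S between n7,n3
  Y(R9) = 0.06494+0.000j S between n2,n0
  Y(C2) = 0.000+0.009968j S between n6,n3
  Y(C3) = 0.000+0.0001463j S between n7,n1
  I2: injects 0.419 A into n5 (from n3)
  Y(L4) = 0.000-7.841j S between n6,n5
  Y(R10) = 0.001427+0.000j S between n7,n2
  V1: constraint V(n2)−V(n7) = 4.19
Assemble and solve the 8×8 MNA system:
  V(n1)=3.316-0.6071j  V(n2)=3.806+0.5348j  V(n3)=0.6056+36.22j  V(n4)=0.1644-0.8091j  V(n5)=0.7441-0.7951j  V(n6)=0.7438-0.8332j  V(n7)=-0.3836+0.5348j
  i(V1)=-5.670+2.144j

0.02203+0.5285j A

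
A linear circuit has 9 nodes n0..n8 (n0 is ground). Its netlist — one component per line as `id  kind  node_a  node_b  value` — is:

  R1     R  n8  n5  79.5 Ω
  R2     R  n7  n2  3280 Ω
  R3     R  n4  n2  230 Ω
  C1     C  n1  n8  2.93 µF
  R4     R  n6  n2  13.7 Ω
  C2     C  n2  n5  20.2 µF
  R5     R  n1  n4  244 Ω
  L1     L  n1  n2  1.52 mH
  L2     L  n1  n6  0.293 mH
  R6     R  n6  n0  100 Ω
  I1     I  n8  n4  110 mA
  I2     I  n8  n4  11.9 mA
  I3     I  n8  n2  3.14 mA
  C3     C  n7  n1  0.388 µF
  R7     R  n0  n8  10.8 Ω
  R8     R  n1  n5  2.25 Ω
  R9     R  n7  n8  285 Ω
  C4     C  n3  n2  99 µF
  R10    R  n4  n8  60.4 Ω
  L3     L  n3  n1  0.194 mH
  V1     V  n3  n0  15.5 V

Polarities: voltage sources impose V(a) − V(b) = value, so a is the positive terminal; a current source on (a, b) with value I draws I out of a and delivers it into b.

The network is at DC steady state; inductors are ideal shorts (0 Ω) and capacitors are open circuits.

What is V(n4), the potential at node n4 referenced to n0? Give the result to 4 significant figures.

11.53 V

MNA unknowns: 8 node voltages V₁..V_8 plus 4 source currents (L1, L2, L3, V1)
R1: Y=0.01258 on G[8,5]
R2: Y=0.0003049 on G[7,2]
R3: Y=0.004348 on G[4,2]
C1: Y=0.000 on G[1,8]
R4: Y=0.07299 on G[6,2]
C2: Y=0.000 on G[2,5]
R5: Y=0.004098 on G[1,4]
L1: row V1−V2=0, i_L1 at 1,2
L2: row V1−V6=0, i_L2 at 1,6
R6: Y=0.01000 on G[6,0]
I1: z[8]−=0.11, z[4]+=0.11
I2: z[8]−=0.0119, z[4]+=0.0119
I3: z[8]−=0.00314, z[2]+=0.00314
C3: Y=0.000 on G[7,1]
R7: Y=0.09259 on G[0,8]
R8: Y=0.4444 on G[1,5]
R9: Y=0.003509 on G[7,8]
C4: Y=0.000 on G[3,2]
R10: Y=0.01656 on G[4,8]
L3: row V3−V1=0, i_L3 at 3,1
V1: row V3−V0=15.5, i_V1 at 3,0
solve → V1=15.50, V2=15.50, V3=15.50, V4=11.53, V5=15.13, V6=15.50, V7=3.203, V8=2.135
aux → i_L1=0.01789, i_L2=0.1550, i_L3=0.3527, i_V1=-0.3527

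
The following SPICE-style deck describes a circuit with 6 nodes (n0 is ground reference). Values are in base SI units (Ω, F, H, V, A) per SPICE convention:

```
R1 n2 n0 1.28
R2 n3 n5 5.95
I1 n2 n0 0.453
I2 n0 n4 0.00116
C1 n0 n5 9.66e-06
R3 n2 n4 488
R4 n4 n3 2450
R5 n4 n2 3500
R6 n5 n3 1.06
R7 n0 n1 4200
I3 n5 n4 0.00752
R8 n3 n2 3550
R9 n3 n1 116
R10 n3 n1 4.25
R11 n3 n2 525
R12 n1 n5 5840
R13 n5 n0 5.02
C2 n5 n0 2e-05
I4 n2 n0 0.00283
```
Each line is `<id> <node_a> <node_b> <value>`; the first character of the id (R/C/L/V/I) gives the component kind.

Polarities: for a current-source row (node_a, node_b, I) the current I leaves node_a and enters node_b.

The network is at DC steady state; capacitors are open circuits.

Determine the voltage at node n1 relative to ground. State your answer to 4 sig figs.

Element admittances at DC:
  Y(R1) = 0.7812 S between n2,n0
  Y(R2) = 0.1681 S between n3,n5
  I1: injects 0.453 A into n0 (from n2)
  I2: injects 0.00116 A into n4 (from n0)
  Y(C1) = 0.000 S between n0,n5
  Y(R3) = 0.002049 S between n2,n4
  Y(R4) = 0.0004082 S between n4,n3
  Y(R5) = 0.0002857 S between n4,n2
  Y(R6) = 0.9434 S between n5,n3
  Y(R7) = 0.0002381 S between n0,n1
  I3: injects 0.00752 A into n4 (from n5)
  Y(R8) = 0.0002817 S between n3,n2
  Y(R9) = 0.008621 S between n3,n1
  Y(R10) = 0.2353 S between n3,n1
  Y(R11) = 0.001905 S between n3,n2
  Y(R12) = 0.0001712 S between n1,n5
  Y(R13) = 0.1992 S between n5,n0
  Y(C2) = 0.000 S between n5,n0
  I4: injects 0.00283 A into n0 (from n2)
Assemble and solve the 5×5 MNA system:
  V(n1)=-0.03803  V(n2)=-0.5723  V(n3)=-0.03806  V(n4)=2.672  V(n5)=-0.03802

-0.03803 V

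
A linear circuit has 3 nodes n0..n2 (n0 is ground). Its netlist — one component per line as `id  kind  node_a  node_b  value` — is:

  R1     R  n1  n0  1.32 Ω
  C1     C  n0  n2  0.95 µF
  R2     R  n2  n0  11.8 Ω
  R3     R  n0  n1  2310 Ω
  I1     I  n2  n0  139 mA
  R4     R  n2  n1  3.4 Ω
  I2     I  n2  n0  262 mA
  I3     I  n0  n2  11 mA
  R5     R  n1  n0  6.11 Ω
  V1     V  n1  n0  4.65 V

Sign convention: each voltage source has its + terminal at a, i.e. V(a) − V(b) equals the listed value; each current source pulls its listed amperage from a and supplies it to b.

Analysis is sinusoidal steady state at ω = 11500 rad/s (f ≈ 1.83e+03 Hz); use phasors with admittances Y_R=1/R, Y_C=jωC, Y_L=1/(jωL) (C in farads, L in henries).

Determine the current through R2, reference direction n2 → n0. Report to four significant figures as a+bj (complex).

MNA unknowns: 2 node voltages V₁..V_2 plus 1 source current (V1)
R1: Y=0.7576+0.000j on G[1,0]
C1: Y=0.000+0.01093j on G[0,2]
R2: Y=0.08475+0.000j on G[2,0]
R3: Y=0.0004329+0.000j on G[0,1]
I1: z[2]−=0.139, z[0]+=0.139
R4: Y=0.2941+0.000j on G[2,1]
I2: z[2]−=0.262, z[0]+=0.262
I3: z[0]−=0.011, z[2]+=0.011
R5: Y=0.1637+0.000j on G[1,0]
V1: row V1−V0=4.65, i_V1 at 1,0
solve → V1=4.650+0.000j, V2=2.578-0.07435j
aux → i_V1=-4.895-0.02187j

0.2185-0.006301j A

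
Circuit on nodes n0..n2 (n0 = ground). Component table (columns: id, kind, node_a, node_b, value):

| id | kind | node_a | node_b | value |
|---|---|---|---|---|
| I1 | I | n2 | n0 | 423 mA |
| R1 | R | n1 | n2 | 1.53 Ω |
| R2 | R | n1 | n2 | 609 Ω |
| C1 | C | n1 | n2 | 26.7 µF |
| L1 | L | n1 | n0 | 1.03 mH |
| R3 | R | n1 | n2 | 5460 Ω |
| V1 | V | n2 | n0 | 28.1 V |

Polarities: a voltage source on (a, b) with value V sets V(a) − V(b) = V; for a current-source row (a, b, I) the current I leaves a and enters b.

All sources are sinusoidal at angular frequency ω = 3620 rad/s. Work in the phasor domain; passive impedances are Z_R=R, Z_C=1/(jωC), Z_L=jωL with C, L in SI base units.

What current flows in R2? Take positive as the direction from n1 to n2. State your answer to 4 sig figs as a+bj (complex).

-0.004625+0.01767j A

Apply KCL at each of the 2 non-ground nodes and solve the resulting linear system.
Node n1: branches {R1, R2, C1, L1, R3} → V_1 = 25.28+10.76j
Node n2: branches {I1, R1, R2, C1, R3, V1} → V_2 = 28.10+0.000j
Source currents: i(V1)=-3.309+6.781j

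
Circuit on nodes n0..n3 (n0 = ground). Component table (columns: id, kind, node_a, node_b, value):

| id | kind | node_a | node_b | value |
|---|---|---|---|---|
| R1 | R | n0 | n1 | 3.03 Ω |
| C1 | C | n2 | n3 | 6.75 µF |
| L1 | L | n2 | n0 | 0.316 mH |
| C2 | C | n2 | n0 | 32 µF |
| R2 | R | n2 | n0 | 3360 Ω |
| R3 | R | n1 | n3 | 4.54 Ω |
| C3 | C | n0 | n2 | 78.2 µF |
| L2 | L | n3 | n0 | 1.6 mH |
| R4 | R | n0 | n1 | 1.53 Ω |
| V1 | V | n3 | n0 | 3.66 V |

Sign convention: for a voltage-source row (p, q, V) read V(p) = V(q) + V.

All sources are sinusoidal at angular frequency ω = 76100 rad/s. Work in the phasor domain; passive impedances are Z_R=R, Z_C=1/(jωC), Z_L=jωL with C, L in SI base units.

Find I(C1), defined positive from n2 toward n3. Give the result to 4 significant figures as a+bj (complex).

Apply KCL at each of the 3 non-ground nodes and solve the resulting linear system.
Node n1: branches {R1, R3, R4} → V_1 = 0.6696+0.000j
Node n2: branches {C1, L1, C2, R2, C3} → V_2 = 0.2122+7.131e-06j
Node n3: branches {C1, R3, L2, V1} → V_3 = 3.660+0.000j
Source currents: i(V1)=-0.6587-1.741j

-3.663e-06-1.771j A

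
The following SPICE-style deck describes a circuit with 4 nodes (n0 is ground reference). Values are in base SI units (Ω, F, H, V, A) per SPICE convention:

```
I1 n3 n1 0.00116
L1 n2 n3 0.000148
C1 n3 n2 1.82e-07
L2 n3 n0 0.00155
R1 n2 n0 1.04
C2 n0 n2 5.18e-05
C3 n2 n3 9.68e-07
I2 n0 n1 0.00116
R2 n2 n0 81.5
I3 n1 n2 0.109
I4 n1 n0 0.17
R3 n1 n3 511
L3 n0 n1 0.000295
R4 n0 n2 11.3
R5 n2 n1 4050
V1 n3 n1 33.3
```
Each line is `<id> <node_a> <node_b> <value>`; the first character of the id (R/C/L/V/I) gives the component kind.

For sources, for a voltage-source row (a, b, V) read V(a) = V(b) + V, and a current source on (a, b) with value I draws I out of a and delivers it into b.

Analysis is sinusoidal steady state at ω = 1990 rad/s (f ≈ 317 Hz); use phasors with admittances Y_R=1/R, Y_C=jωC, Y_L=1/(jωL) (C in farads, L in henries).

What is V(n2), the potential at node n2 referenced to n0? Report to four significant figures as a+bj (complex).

16.61-15.19j V

Element admittances at ω=1990 rad/s:
  I1: injects 0.00116 A into n1 (from n3)
  Y(L1) = 0.000-3.395j S between n2,n3
  Y(C1) = 0.000+0.0003622j S between n3,n2
  Y(L2) = 0.000-0.3242j S between n3,n0
  Y(R1) = 0.9615+0.000j S between n2,n0
  Y(C2) = 0.000+0.1031j S between n0,n2
  Y(C3) = 0.000+0.001926j S between n2,n3
  I2: injects 0.00116 A into n1 (from n0)
  Y(R2) = 0.01227+0.000j S between n2,n0
  I3: injects 0.109 A into n2 (from n1)
  I4: injects 0.17 A into n0 (from n1)
  Y(R3) = 0.001957+0.000j S between n1,n3
  Y(L3) = 0.000-1.703j S between n0,n1
  Y(R4) = 0.08850+0.000j S between n0,n2
  Y(R5) = 0.0002469+0.000j S between n2,n1
  V1: constraint V(n3)−V(n1) = 33.3
Assemble and solve the 4×4 MNA system:
  V(n1)=-12.44-9.558j  V(n2)=16.61-15.19j  V(n3)=20.86-9.558j
  i(V1)=-16.08+21.19j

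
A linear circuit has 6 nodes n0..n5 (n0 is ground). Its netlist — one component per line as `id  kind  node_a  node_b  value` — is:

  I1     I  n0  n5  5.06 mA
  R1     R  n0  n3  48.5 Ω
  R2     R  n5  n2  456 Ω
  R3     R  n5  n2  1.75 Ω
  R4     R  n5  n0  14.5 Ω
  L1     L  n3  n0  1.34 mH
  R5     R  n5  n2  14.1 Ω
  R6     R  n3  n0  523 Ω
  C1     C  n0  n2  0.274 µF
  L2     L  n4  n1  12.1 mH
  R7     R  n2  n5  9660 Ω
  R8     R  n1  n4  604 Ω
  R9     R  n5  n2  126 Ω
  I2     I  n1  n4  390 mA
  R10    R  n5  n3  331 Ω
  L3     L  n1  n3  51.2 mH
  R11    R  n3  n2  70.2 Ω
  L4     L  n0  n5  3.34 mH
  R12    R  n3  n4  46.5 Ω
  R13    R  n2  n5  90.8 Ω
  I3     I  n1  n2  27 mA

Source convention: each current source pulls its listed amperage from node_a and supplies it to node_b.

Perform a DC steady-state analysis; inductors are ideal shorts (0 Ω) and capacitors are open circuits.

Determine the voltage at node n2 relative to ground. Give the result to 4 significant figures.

0.03983 V

MNA unknowns: 5 node voltages V₁..V_5 plus 4 source currents (L1, L2, L3, L4)
I1: z[0]−=0.00506, z[5]+=0.00506
R1: Y=0.02062 on G[0,3]
R2: Y=0.002193 on G[5,2]
R3: Y=0.5714 on G[5,2]
R4: Y=0.06897 on G[5,0]
L1: row V3−V0=0, i_L1 at 3,0
R5: Y=0.07092 on G[5,2]
R6: Y=0.001912 on G[3,0]
C1: Y=0.000 on G[0,2]
L2: row V4−V1=0, i_L2 at 4,1
R7: Y=0.0001035 on G[2,5]
R8: Y=0.001656 on G[1,4]
R9: Y=0.007937 on G[5,2]
I2: z[1]−=0.39, z[4]+=0.39
R10: Y=0.003021 on G[5,3]
L3: row V1−V3=0, i_L3 at 1,3
R11: Y=0.01425 on G[3,2]
L4: row V0−V5=0, i_L4 at 0,5
R12: Y=0.02151 on G[3,4]
R13: Y=0.01101 on G[2,5]
I3: z[1]−=0.027, z[2]+=0.027
solve → V1=0.000, V2=0.03983, V3=0.000, V4=0.000, V5=0.000
aux → i_L1=-0.02643, i_L2=0.3900, i_L3=-0.02700, i_L4=-0.03149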